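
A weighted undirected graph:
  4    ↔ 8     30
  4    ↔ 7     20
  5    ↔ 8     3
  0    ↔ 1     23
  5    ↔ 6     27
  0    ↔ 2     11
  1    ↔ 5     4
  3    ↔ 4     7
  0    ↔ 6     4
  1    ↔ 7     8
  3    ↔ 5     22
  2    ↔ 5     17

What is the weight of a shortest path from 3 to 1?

Some routes from 3 to 1:
3 -> 4 -> 8 -> 5 -> 1: 7 + 30 + 3 + 4 = 44
3 -> 4 -> 7 -> 1: 7 + 20 + 8 = 35
3 -> 5 -> 6 -> 0 -> 1: 22 + 27 + 4 + 23 = 76
3 -> 5 -> 1: 22 + 4 = 26
3 -> 5 -> 2 -> 0 -> 1: 22 + 17 + 11 + 23 = 73
Shortest: 26.

26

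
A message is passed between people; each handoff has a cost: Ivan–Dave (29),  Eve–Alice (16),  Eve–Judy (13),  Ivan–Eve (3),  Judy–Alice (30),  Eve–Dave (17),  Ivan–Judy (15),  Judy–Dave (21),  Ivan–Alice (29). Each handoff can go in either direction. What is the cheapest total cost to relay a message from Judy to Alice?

Checking several routes:
Judy-Eve-Ivan-Alice: 13 + 3 + 29 = 45
Judy-Ivan-Eve-Alice: 15 + 3 + 16 = 34
Judy-Ivan-Alice: 15 + 29 = 44
Judy-Eve-Alice: 13 + 16 = 29
Judy-Dave-Eve-Alice: 21 + 17 + 16 = 54
Judy-Alice: 30
Shortest: 29.

29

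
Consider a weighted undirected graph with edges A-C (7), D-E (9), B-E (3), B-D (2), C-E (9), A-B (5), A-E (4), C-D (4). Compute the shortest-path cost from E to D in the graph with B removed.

Paths from E to D avoiding B:
E-A-C-D: 4 + 7 + 4 = 15
E-C-D: 9 + 4 = 13
E-D: 9
Best route has total 9.

9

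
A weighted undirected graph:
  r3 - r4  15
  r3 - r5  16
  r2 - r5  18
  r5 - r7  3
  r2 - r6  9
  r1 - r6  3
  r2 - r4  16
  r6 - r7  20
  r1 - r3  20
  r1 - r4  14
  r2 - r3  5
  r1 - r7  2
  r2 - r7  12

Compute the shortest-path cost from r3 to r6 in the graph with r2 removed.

Candidate routes:
r3-r5-r7-r6: 16 + 3 + 20 = 39
r3-r1-r6: 20 + 3 = 23
r3-r4-r1-r6: 15 + 14 + 3 = 32
r3-r4-r1-r7-r6: 15 + 14 + 2 + 20 = 51
r3-r1-r7-r6: 20 + 2 + 20 = 42
r3-r5-r7-r1-r6: 16 + 3 + 2 + 3 = 24
The minimum is 23.

23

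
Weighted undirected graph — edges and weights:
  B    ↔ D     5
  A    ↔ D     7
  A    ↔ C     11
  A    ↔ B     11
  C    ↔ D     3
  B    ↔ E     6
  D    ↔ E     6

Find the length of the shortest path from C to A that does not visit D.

11

Routes from C to A avoiding D:
C - A: 11
Shortest: 11.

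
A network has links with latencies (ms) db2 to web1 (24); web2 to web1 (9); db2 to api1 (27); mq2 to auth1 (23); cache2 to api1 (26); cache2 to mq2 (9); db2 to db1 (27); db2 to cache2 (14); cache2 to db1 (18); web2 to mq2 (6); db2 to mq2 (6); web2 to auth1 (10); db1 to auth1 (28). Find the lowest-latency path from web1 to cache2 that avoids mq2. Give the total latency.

Routes from web1 to cache2 avoiding mq2:
web1-web2-auth1-db1-db2-cache2: 9 + 10 + 28 + 27 + 14 = 88
web1-web2-auth1-db1-db2-api1-cache2: 9 + 10 + 28 + 27 + 27 + 26 = 127
web1-web2-auth1-db1-cache2: 9 + 10 + 28 + 18 = 65
web1-db2-db1-cache2: 24 + 27 + 18 = 69
web1-db2-api1-cache2: 24 + 27 + 26 = 77
web1-db2-cache2: 24 + 14 = 38
Best route has total 38 ms.

38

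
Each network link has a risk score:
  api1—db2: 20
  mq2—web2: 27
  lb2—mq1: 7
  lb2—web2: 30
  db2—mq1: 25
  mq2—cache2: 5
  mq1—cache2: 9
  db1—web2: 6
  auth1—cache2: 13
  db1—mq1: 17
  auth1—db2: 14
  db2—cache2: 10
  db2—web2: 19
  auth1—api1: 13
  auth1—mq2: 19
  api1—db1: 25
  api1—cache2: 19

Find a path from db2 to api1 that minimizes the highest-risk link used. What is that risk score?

13

Comparing a few candidate routes:
db2 → cache2 → mq2 → auth1 → api1: max(10, 5, 19, 13) = 19
db2 → auth1 → api1: max(14, 13) = 14
db2 → cache2 → api1: max(10, 19) = 19
db2 → auth1 → cache2 → api1: max(14, 13, 19) = 19
db2 → cache2 → auth1 → api1: max(10, 13, 13) = 13
db2 → auth1 → mq2 → cache2 → api1: max(14, 19, 5, 19) = 19
The minimum achievable maximum is 13.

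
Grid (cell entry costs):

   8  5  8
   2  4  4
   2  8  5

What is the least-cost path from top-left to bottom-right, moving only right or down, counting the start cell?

Best path: [0,0] -> [1,0] -> [1,1] -> [1,2] -> [2,2]
Cost: 8 + 2 + 4 + 4 + 5 = 23
(Top row then right column would cost 30.)

23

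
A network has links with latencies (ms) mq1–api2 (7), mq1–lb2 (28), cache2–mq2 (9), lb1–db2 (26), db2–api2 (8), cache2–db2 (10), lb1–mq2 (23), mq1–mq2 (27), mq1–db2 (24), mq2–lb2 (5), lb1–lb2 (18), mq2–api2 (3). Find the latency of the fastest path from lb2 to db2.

Some routes from lb2 to db2:
lb2 → mq2 → api2 → mq1 → db2: 5 + 3 + 7 + 24 = 39
lb2 → mq2 → api2 → db2: 5 + 3 + 8 = 16
lb2 → mq2 → cache2 → db2: 5 + 9 + 10 = 24
lb2 → mq1 → api2 → db2: 28 + 7 + 8 = 43
Shortest: 16 ms.

16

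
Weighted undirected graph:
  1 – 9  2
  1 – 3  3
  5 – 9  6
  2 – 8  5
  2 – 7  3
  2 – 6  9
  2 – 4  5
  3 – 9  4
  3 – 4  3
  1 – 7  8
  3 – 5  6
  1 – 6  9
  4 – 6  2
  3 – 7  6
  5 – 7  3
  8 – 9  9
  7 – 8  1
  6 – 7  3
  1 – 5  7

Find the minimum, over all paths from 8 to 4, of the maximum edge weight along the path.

A few of the 8→4 routes:
8 → 7 → 2 → 4: max(1, 3, 5) = 5
8 → 2 → 4: max(5, 5) = 5
8 → 2 → 7 → 6 → 4: max(5, 3, 3, 2) = 5
8 → 7 → 6 → 4: max(1, 3, 2) = 3
Best route has worst link 3.

3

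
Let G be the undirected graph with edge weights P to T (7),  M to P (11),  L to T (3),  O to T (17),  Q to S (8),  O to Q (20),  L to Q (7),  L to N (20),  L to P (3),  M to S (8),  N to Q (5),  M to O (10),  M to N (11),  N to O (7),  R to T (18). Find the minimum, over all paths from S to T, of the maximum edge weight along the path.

Comparing a few candidate routes:
S - Q - L - T: max(8, 7, 3) = 8
S - M - O - N - Q - L - P - T: max(8, 10, 7, 5, 7, 3, 7) = 10
S - Q - L - P - T: max(8, 7, 3, 7) = 8
S - M - O - N - Q - L - T: max(8, 10, 7, 5, 7, 3) = 10
Smallest bottleneck: 8.

8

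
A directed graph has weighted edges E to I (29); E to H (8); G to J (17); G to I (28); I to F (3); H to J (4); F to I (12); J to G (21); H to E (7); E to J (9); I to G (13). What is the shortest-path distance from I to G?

Paths from I to G:
I - G: 13
Best route has total 13.

13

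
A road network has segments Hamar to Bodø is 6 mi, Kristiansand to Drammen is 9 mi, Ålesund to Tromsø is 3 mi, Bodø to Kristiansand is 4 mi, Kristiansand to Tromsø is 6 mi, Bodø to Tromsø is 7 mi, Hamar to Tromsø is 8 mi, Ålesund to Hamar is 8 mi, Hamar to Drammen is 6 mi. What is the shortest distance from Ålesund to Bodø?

Comparing a few candidate routes:
Ålesund → Tromsø → Hamar → Bodø: 3 + 8 + 6 = 17
Ålesund → Tromsø → Bodø: 3 + 7 = 10
Ålesund → Hamar → Bodø: 8 + 6 = 14
Ålesund → Tromsø → Kristiansand → Bodø: 3 + 6 + 4 = 13
Best route has total 10 mi.

10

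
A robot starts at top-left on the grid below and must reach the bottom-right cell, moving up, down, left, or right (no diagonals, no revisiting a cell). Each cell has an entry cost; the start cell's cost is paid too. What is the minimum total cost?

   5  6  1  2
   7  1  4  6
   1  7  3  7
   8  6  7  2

One optimal route is [0,0] -> [0,1] -> [0,2] -> [1,2] -> [2,2] -> [2,3] -> [3,3].
Its cost is 5 + 6 + 1 + 4 + 3 + 7 + 2 = 28.

28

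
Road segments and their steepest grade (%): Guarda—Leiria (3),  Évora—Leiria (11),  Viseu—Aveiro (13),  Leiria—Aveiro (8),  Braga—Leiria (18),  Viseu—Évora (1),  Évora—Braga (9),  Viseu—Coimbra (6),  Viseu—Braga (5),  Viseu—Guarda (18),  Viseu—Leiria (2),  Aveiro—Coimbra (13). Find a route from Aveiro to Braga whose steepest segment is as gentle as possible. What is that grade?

8

Some routes from Aveiro to Braga:
Aveiro → Leiria → Évora → Viseu → Braga: max(8, 11, 1, 5) = 11
Aveiro → Leiria → Viseu → Braga: max(8, 2, 5) = 8
Aveiro → Leiria → Viseu → Évora → Braga: max(8, 2, 1, 9) = 9
Aveiro → Coimbra → Viseu → Braga: max(13, 6, 5) = 13
Aveiro → Leiria → Évora → Braga: max(8, 11, 9) = 11
Smallest bottleneck: 8%.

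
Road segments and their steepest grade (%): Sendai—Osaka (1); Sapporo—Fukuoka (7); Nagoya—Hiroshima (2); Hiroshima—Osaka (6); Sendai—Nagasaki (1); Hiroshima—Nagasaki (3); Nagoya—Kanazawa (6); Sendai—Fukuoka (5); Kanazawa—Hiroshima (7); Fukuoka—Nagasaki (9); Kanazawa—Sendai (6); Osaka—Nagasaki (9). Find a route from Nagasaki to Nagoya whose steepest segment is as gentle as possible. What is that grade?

3

Some routes from Nagasaki to Nagoya:
Nagasaki - Sendai - Kanazawa - Hiroshima - Nagoya: max(1, 6, 7, 2) = 7
Nagasaki - Sendai - Kanazawa - Nagoya: max(1, 6, 6) = 6
Nagasaki - Hiroshima - Osaka - Sendai - Kanazawa - Nagoya: max(3, 6, 1, 6, 6) = 6
Nagasaki - Hiroshima - Nagoya: max(3, 2) = 3
Nagasaki - Sendai - Osaka - Hiroshima - Nagoya: max(1, 1, 6, 2) = 6
Nagasaki - Hiroshima - Kanazawa - Nagoya: max(3, 7, 6) = 7
The minimum achievable maximum is 3%.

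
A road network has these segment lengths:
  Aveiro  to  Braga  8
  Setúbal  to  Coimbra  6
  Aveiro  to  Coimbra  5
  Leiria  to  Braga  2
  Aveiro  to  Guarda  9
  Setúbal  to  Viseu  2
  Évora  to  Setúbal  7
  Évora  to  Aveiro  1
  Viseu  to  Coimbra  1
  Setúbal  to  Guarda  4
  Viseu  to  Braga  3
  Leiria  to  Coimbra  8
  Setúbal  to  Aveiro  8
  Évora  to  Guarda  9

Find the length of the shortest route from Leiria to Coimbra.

6

Checking several routes:
Leiria-Braga-Viseu-Setúbal-Coimbra: 2 + 3 + 2 + 6 = 13
Leiria-Coimbra: 8
Leiria-Braga-Viseu-Coimbra: 2 + 3 + 1 = 6
Best route has total 6.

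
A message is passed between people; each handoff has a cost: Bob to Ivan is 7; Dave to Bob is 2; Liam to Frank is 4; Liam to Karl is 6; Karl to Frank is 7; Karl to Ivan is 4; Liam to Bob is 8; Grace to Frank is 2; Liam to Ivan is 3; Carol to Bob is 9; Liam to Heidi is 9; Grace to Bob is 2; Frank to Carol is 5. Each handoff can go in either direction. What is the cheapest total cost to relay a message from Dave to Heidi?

19

Comparing a few candidate routes:
Dave - Bob - Ivan - Karl - Liam - Heidi: 2 + 7 + 4 + 6 + 9 = 28
Dave - Bob - Grace - Frank - Liam - Heidi: 2 + 2 + 2 + 4 + 9 = 19
Dave - Bob - Liam - Heidi: 2 + 8 + 9 = 19
Dave - Bob - Grace - Frank - Karl - Liam - Heidi: 2 + 2 + 2 + 7 + 6 + 9 = 28
Dave - Bob - Carol - Frank - Liam - Heidi: 2 + 9 + 5 + 4 + 9 = 29
Dave - Bob - Ivan - Liam - Heidi: 2 + 7 + 3 + 9 = 21
The minimum is 19.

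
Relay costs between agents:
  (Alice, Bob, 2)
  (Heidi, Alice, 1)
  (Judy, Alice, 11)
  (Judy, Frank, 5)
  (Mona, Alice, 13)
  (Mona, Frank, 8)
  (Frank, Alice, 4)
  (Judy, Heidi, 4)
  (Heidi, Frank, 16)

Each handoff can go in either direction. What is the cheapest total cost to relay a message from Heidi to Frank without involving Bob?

A few of the Heidi→Frank routes:
Heidi→Alice→Frank: 1 + 4 = 5
Heidi→Frank: 16
Heidi→Alice→Judy→Frank: 1 + 11 + 5 = 17
Heidi→Judy→Frank: 4 + 5 = 9
Heidi→Judy→Alice→Frank: 4 + 11 + 4 = 19
Best route has total 5.

5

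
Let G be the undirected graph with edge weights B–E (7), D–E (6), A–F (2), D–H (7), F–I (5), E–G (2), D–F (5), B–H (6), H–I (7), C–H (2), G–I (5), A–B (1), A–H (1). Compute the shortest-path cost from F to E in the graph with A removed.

11

Checking several routes:
F-D-H-B-E: 5 + 7 + 6 + 7 = 25
F-I-H-D-E: 5 + 7 + 7 + 6 = 25
F-I-G-E: 5 + 5 + 2 = 12
F-D-E: 5 + 6 = 11
F-I-H-B-E: 5 + 7 + 6 + 7 = 25
The minimum is 11.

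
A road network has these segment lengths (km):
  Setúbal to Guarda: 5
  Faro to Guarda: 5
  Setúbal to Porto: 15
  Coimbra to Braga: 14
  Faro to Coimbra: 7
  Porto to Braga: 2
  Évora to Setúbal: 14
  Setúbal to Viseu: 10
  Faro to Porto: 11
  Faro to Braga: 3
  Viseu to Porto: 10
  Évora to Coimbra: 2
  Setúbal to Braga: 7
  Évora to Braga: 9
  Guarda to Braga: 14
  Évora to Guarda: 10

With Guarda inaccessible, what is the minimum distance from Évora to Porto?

11

Comparing a few candidate routes:
Évora → Coimbra → Braga → Porto: 2 + 14 + 2 = 18
Évora → Braga → Faro → Porto: 9 + 3 + 11 = 23
Évora → Coimbra → Faro → Braga → Porto: 2 + 7 + 3 + 2 = 14
Évora → Coimbra → Faro → Porto: 2 + 7 + 11 = 20
Évora → Braga → Porto: 9 + 2 = 11
Best route has total 11 km.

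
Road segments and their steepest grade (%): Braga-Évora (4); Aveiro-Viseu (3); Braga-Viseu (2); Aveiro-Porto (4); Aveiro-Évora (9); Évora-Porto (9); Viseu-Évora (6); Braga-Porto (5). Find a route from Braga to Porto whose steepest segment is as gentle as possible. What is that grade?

4

A few of the Braga→Porto routes:
Braga→Porto: max(5) = 5
Braga→Viseu→Aveiro→Porto: max(2, 3, 4) = 4
Braga→Évora→Aveiro→Porto: max(4, 9, 4) = 9
Braga→Évora→Viseu→Aveiro→Porto: max(4, 6, 3, 4) = 6
The minimum achievable maximum is 4%.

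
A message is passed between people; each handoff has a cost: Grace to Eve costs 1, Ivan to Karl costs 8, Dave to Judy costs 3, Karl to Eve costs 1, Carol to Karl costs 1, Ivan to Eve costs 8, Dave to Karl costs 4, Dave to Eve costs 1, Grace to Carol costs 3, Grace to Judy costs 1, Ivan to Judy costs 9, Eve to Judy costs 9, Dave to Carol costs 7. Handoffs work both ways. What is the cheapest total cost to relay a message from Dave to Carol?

Some routes from Dave to Carol:
Dave→Eve→Grace→Carol: 1 + 1 + 3 = 5
Dave→Carol: 7
Dave→Eve→Karl→Carol: 1 + 1 + 1 = 3
Dave→Karl→Carol: 4 + 1 = 5
Shortest: 3.

3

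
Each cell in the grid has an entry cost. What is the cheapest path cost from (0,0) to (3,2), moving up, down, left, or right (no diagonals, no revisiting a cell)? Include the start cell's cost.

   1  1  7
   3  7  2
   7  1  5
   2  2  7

Path r0c0 -> r0c1 -> r1c1 -> r2c1 -> r3c1 -> r3c2: 1 + 1 + 7 + 1 + 2 + 7 = 19.

19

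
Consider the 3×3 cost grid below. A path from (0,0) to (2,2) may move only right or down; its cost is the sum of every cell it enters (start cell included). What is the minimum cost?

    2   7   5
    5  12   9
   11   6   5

Best path: [0,0] [0,1] [0,2] [1,2] [2,2]
Cost: 2 + 7 + 5 + 9 + 5 = 28

28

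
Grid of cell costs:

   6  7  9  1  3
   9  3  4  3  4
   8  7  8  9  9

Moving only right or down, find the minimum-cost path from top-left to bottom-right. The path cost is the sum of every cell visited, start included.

36

Path (0,0) → (0,1) → (1,1) → (1,2) → (1,3) → (1,4) → (2,4): 6 + 7 + 3 + 4 + 3 + 4 + 9 = 36.
For comparison, the top-then-right route costs 39.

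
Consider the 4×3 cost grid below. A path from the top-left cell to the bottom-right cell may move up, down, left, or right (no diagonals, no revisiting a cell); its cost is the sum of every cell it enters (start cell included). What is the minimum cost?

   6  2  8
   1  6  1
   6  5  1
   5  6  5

20

Path (0,0) → (1,0) → (1,1) → (1,2) → (2,2) → (3,2): 6 + 1 + 6 + 1 + 1 + 5 = 20.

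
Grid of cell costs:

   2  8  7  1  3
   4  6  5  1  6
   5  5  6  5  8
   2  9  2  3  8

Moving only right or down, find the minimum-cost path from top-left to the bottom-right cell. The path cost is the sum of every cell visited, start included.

34

One optimal route is r0c0 -> r1c0 -> r1c1 -> r1c2 -> r1c3 -> r2c3 -> r3c3 -> r3c4.
Its cost is 2 + 4 + 6 + 5 + 1 + 5 + 3 + 8 = 34.
(Top row then right column would cost 43.)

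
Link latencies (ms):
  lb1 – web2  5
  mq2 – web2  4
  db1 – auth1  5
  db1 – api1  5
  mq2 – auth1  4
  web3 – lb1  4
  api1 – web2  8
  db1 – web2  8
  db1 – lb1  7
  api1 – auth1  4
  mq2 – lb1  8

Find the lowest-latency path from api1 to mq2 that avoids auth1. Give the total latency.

A few of the api1→mq2 routes:
api1 - web2 - lb1 - mq2: 8 + 5 + 8 = 21
api1 - db1 - web2 - mq2: 5 + 8 + 4 = 17
api1 - db1 - lb1 - web2 - mq2: 5 + 7 + 5 + 4 = 21
api1 - db1 - lb1 - mq2: 5 + 7 + 8 = 20
api1 - web2 - mq2: 8 + 4 = 12
The minimum is 12 ms.

12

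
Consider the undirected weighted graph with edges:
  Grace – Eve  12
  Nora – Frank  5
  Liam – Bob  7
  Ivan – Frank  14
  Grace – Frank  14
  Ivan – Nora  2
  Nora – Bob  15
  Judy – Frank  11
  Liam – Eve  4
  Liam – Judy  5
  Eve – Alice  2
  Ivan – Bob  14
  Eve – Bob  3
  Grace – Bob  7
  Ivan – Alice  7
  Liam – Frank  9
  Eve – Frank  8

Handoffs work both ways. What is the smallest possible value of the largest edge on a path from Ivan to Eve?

Comparing a few candidate routes:
Ivan -> Nora -> Frank -> Liam -> Bob -> Eve: max(2, 5, 9, 7, 3) = 9
Ivan -> Nora -> Frank -> Judy -> Liam -> Bob -> Eve: max(2, 5, 11, 5, 7, 3) = 11
Ivan -> Alice -> Eve: max(7, 2) = 7
Ivan -> Nora -> Frank -> Judy -> Liam -> Eve: max(2, 5, 11, 5, 4) = 11
Ivan -> Nora -> Frank -> Eve: max(2, 5, 8) = 8
Ivan -> Nora -> Frank -> Liam -> Eve: max(2, 5, 9, 4) = 9
Best route has worst link 7.

7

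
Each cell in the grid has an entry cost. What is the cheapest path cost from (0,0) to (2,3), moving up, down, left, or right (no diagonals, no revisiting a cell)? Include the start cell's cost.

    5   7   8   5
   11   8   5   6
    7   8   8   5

Best path: (0,0) (0,1) (0,2) (0,3) (1,3) (2,3)
Cost: 5 + 7 + 8 + 5 + 6 + 5 = 36

36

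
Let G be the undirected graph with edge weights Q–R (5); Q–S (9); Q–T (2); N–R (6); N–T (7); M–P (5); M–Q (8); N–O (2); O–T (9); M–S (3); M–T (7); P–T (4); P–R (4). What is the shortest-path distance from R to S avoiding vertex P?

14

A few of the R→S routes:
R -> Q -> M -> S: 5 + 8 + 3 = 16
R -> Q -> T -> M -> S: 5 + 2 + 7 + 3 = 17
R -> Q -> S: 5 + 9 = 14
Shortest: 14.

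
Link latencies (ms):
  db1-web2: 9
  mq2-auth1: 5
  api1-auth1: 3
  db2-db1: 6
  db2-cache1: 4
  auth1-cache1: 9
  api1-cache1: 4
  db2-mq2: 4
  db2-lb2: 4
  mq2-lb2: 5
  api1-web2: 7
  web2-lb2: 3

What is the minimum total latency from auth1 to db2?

Comparing a few candidate routes:
auth1→mq2→lb2→db2: 5 + 5 + 4 = 14
auth1→api1→cache1→db2: 3 + 4 + 4 = 11
auth1→cache1→db2: 9 + 4 = 13
auth1→mq2→db2: 5 + 4 = 9
auth1→api1→web2→lb2→db2: 3 + 7 + 3 + 4 = 17
Best route has total 9 ms.

9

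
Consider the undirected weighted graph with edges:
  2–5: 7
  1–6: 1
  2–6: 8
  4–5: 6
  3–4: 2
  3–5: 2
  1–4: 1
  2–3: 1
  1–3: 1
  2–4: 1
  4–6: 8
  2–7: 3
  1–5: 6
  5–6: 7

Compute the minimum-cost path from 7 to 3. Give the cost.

A few of the 7→3 routes:
7→2→4→5→3: 3 + 1 + 6 + 2 = 12
7→2→3: 3 + 1 = 4
7→2→4→1→5→3: 3 + 1 + 1 + 6 + 2 = 13
7→2→4→3: 3 + 1 + 2 = 6
7→2→5→3: 3 + 7 + 2 = 12
7→2→4→1→3: 3 + 1 + 1 + 1 = 6
Shortest: 4.

4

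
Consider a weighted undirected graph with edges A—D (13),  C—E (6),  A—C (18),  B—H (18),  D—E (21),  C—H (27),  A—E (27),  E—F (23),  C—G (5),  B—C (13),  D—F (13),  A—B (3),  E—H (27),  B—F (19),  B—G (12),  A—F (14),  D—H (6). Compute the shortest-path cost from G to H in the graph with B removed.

A few of the G→H routes:
G - C - E - H: 5 + 6 + 27 = 38
G - C - E - D - H: 5 + 6 + 21 + 6 = 38
G - C - A - D - H: 5 + 18 + 13 + 6 = 42
G - C - H: 5 + 27 = 32
Shortest: 32.

32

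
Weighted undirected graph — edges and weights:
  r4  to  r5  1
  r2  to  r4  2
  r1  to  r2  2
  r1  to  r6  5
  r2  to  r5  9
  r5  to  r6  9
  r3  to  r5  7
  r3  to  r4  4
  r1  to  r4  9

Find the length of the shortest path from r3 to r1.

Comparing a few candidate routes:
r3-r4-r5-r2-r1: 4 + 1 + 9 + 2 = 16
r3-r4-r2-r1: 4 + 2 + 2 = 8
r3-r5-r4-r2-r1: 7 + 1 + 2 + 2 = 12
r3-r4-r1: 4 + 9 = 13
The minimum is 8.

8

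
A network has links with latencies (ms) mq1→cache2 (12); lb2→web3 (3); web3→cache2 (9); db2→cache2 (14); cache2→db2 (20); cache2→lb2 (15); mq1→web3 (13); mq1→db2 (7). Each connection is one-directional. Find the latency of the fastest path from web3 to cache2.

Routes from web3 to cache2:
web3 -> cache2: 9
Best route has total 9 ms.

9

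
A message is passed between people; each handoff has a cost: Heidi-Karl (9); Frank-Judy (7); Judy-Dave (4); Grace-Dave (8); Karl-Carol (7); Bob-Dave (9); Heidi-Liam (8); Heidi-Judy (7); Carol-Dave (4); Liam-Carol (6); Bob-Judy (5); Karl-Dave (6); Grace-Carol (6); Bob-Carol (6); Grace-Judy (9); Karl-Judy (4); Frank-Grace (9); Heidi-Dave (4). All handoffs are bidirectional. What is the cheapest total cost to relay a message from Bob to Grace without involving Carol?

14

A few of the Bob→Grace routes:
Bob -> Judy -> Dave -> Grace: 5 + 4 + 8 = 17
Bob -> Dave -> Judy -> Grace: 9 + 4 + 9 = 22
Bob -> Judy -> Karl -> Dave -> Grace: 5 + 4 + 6 + 8 = 23
Bob -> Judy -> Frank -> Grace: 5 + 7 + 9 = 21
Bob -> Dave -> Grace: 9 + 8 = 17
Bob -> Judy -> Grace: 5 + 9 = 14
Best route has total 14.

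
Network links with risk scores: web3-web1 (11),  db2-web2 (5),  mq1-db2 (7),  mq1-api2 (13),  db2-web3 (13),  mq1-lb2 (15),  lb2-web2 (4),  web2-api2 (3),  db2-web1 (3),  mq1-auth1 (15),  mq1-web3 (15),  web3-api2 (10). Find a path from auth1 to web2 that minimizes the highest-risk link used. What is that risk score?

15

Comparing a few candidate routes:
auth1 - mq1 - db2 - web2: max(15, 7, 5) = 15
auth1 - mq1 - db2 - web1 - web3 - api2 - web2: max(15, 7, 3, 11, 10, 3) = 15
auth1 - mq1 - db2 - web3 - api2 - web2: max(15, 7, 13, 10, 3) = 15
Smallest bottleneck: 15.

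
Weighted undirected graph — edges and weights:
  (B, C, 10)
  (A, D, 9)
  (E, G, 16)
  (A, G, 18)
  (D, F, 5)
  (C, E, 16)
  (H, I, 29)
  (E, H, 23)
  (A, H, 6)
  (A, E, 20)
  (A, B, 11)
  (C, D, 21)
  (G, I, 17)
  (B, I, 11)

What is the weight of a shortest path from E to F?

34

A few of the E→F routes:
E-H-A-D-F: 23 + 6 + 9 + 5 = 43
E-C-D-F: 16 + 21 + 5 = 42
E-A-D-F: 20 + 9 + 5 = 34
Best route has total 34.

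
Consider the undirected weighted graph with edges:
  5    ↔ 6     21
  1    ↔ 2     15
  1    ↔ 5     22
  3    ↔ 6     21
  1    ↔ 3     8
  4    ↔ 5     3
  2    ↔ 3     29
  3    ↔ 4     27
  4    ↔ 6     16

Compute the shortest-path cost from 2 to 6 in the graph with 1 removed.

50

Paths from 2 to 6 avoiding 1:
2 - 3 - 4 - 5 - 6: 29 + 27 + 3 + 21 = 80
2 - 3 - 6: 29 + 21 = 50
2 - 3 - 4 - 6: 29 + 27 + 16 = 72
Best route has total 50.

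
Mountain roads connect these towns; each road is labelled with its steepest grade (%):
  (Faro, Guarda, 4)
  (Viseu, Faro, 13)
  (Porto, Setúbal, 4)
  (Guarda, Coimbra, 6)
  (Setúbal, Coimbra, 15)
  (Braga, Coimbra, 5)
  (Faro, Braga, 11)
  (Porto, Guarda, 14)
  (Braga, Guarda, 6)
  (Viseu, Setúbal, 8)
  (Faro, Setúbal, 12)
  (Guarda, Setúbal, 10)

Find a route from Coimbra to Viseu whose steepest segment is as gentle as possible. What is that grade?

10

Some routes from Coimbra to Viseu:
Coimbra - Braga - Faro - Guarda - Setúbal - Viseu: max(5, 11, 4, 10, 8) = 11
Coimbra - Guarda - Setúbal - Viseu: max(6, 10, 8) = 10
Coimbra - Guarda - Braga - Faro - Setúbal - Viseu: max(6, 6, 11, 12, 8) = 12
Coimbra - Braga - Guarda - Setúbal - Viseu: max(5, 6, 10, 8) = 10
Coimbra - Guarda - Faro - Setúbal - Viseu: max(6, 4, 12, 8) = 12
The minimum achievable maximum is 10%.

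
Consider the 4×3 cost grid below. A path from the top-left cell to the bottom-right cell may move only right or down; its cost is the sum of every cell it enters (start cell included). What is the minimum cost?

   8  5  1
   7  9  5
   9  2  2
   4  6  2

23

Best path: [0,0] → [0,1] → [0,2] → [1,2] → [2,2] → [3,2]
Cost: 8 + 5 + 1 + 5 + 2 + 2 = 23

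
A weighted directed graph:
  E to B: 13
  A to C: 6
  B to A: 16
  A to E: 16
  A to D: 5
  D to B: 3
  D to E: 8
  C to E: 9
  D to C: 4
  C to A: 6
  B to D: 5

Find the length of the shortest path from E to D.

18

Routes from E to D:
E→B→A→D: 13 + 16 + 5 = 34
E→B→D: 13 + 5 = 18
Shortest: 18.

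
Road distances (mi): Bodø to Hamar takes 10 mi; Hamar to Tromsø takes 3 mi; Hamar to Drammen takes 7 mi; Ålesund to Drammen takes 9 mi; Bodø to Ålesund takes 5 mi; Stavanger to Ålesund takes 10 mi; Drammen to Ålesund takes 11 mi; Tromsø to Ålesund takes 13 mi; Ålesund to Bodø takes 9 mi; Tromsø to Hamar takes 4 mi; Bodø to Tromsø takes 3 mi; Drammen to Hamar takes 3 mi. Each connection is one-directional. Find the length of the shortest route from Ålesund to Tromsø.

12

Routes from Ålesund to Tromsø:
Ålesund - Drammen - Hamar - Tromsø: 9 + 3 + 3 = 15
Ålesund - Bodø - Tromsø: 9 + 3 = 12
Ålesund - Bodø - Hamar - Tromsø: 9 + 10 + 3 = 22
The minimum is 12 mi.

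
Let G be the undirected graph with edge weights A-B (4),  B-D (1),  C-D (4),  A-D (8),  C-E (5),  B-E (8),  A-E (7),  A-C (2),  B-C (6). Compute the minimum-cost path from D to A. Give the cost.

A few of the D→A routes:
D→A: 8
D→C→A: 4 + 2 = 6
D→C→B→A: 4 + 6 + 4 = 14
D→B→C→A: 1 + 6 + 2 = 9
D→B→A: 1 + 4 = 5
Best route has total 5.

5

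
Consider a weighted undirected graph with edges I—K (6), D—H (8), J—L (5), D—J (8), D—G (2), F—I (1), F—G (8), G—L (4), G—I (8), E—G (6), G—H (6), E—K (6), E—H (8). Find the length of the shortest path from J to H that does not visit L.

Paths from J to H avoiding L:
J - D - G - F - I - K - E - H: 8 + 2 + 8 + 1 + 6 + 6 + 8 = 39
J - D - H: 8 + 8 = 16
J - D - G - E - H: 8 + 2 + 6 + 8 = 24
J - D - G - I - K - E - H: 8 + 2 + 8 + 6 + 6 + 8 = 38
J - D - G - H: 8 + 2 + 6 = 16
The minimum is 16.

16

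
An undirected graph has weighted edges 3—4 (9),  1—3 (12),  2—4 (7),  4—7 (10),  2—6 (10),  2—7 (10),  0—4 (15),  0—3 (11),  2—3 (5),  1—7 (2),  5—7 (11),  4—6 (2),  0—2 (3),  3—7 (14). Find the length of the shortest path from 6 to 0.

12

A few of the 6→0 routes:
6 → 4 → 2 → 0: 2 + 7 + 3 = 12
6 → 4 → 0: 2 + 15 = 17
6 → 4 → 3 → 2 → 0: 2 + 9 + 5 + 3 = 19
6 → 4 → 7 → 2 → 0: 2 + 10 + 10 + 3 = 25
6 → 2 → 0: 10 + 3 = 13
6 → 4 → 3 → 0: 2 + 9 + 11 = 22
Shortest: 12.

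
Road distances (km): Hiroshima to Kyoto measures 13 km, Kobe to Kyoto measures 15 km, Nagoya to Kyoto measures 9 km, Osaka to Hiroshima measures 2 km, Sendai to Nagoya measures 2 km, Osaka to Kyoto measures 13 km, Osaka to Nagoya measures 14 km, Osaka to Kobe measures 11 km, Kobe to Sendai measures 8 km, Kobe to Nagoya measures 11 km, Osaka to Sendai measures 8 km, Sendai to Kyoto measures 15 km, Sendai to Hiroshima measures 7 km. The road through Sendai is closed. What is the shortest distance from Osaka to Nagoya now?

14

Checking several routes:
Osaka→Kyoto→Nagoya: 13 + 9 = 22
Osaka→Kobe→Nagoya: 11 + 11 = 22
Osaka→Nagoya: 14
Osaka→Hiroshima→Kyoto→Nagoya: 2 + 13 + 9 = 24
The minimum is 14 km.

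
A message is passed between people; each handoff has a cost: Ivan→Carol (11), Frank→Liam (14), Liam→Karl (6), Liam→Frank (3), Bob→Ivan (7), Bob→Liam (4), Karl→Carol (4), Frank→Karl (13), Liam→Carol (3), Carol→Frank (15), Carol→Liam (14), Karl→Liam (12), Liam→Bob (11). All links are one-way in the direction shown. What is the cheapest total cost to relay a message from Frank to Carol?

Checking several routes:
Frank -> Karl -> Carol: 13 + 4 = 17
Frank -> Liam -> Bob -> Ivan -> Carol: 14 + 11 + 7 + 11 = 43
Frank -> Karl -> Liam -> Carol: 13 + 12 + 3 = 28
Frank -> Liam -> Karl -> Carol: 14 + 6 + 4 = 24
Frank -> Liam -> Carol: 14 + 3 = 17
The minimum is 17.

17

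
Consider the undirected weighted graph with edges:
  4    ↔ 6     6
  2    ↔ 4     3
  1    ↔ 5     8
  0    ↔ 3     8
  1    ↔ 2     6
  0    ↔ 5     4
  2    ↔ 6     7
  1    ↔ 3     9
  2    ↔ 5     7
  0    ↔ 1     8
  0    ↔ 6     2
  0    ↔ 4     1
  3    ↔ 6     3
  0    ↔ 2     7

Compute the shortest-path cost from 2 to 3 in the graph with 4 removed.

10

Checking several routes:
2→1→3: 6 + 9 = 15
2→6→3: 7 + 3 = 10
2→0→6→3: 7 + 2 + 3 = 12
2→0→3: 7 + 8 = 15
The minimum is 10.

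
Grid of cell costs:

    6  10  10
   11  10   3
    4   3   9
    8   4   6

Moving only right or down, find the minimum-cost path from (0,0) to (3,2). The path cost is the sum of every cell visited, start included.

One optimal route is r0c0→r1c0→r2c0→r2c1→r3c1→r3c2.
Its cost is 6 + 11 + 4 + 3 + 4 + 6 = 34.
For comparison, the top-then-right route costs 44.

34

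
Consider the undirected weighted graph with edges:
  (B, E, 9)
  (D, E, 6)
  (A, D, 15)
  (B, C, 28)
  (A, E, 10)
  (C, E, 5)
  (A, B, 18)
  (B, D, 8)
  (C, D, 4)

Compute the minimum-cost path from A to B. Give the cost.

Checking several routes:
A→E→C→D→B: 10 + 5 + 4 + 8 = 27
A→E→D→B: 10 + 6 + 8 = 24
A→E→B: 10 + 9 = 19
A→D→E→B: 15 + 6 + 9 = 30
A→D→B: 15 + 8 = 23
A→B: 18
Shortest: 18.

18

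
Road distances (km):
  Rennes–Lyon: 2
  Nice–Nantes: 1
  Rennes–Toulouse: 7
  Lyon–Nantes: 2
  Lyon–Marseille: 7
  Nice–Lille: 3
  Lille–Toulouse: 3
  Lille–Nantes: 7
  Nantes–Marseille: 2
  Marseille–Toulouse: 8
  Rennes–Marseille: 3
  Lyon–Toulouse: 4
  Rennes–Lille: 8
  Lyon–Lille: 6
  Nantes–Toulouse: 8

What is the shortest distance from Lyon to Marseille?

Comparing a few candidate routes:
Lyon-Nantes-Marseille: 2 + 2 = 4
Lyon-Lille-Nice-Nantes-Marseille: 6 + 3 + 1 + 2 = 12
Lyon-Toulouse-Marseille: 4 + 8 = 12
Lyon-Rennes-Marseille: 2 + 3 = 5
Lyon-Marseille: 7
Lyon-Toulouse-Lille-Nice-Nantes-Marseille: 4 + 3 + 3 + 1 + 2 = 13
Best route has total 4 km.

4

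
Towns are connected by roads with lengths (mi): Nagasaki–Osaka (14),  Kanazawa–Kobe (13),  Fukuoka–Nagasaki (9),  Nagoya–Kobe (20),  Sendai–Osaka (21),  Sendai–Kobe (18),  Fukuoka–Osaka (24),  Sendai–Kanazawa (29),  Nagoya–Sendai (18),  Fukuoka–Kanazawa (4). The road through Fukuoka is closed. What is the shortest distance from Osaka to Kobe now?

39

Paths from Osaka to Kobe avoiding Fukuoka:
Osaka → Sendai → Kobe: 21 + 18 = 39
Osaka → Sendai → Kanazawa → Kobe: 21 + 29 + 13 = 63
Osaka → Sendai → Nagoya → Kobe: 21 + 18 + 20 = 59
Best route has total 39 mi.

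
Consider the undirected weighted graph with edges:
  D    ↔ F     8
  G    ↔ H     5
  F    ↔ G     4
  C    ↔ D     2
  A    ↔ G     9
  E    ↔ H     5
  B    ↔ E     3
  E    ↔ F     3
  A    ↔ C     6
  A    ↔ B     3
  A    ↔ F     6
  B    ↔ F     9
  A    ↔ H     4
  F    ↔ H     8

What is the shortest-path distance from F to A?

6

Some routes from F to A:
F → B → A: 9 + 3 = 12
F → E → B → A: 3 + 3 + 3 = 9
F → A: 6
F → H → A: 8 + 4 = 12
F → E → H → A: 3 + 5 + 4 = 12
Best route has total 6.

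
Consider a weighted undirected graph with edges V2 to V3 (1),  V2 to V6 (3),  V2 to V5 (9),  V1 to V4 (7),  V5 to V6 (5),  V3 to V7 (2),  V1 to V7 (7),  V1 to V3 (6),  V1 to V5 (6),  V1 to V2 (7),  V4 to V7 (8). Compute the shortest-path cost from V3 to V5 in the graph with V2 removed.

Routes from V3 to V5 avoiding V2:
V3→V1→V5: 6 + 6 = 12
V3→V7→V4→V1→V5: 2 + 8 + 7 + 6 = 23
V3→V7→V1→V5: 2 + 7 + 6 = 15
Shortest: 12.

12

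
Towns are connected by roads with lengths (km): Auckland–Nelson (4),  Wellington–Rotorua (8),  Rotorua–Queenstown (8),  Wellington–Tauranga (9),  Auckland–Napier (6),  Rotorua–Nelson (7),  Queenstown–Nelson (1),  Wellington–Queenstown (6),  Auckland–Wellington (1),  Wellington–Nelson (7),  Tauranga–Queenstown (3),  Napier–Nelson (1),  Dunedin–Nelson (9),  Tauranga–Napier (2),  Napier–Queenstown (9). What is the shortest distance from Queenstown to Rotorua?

Comparing a few candidate routes:
Queenstown - Rotorua: 8
Queenstown - Nelson - Wellington - Rotorua: 1 + 7 + 8 = 16
Queenstown - Wellington - Rotorua: 6 + 8 = 14
Queenstown - Nelson - Auckland - Wellington - Rotorua: 1 + 4 + 1 + 8 = 14
Queenstown - Tauranga - Napier - Nelson - Rotorua: 3 + 2 + 1 + 7 = 13
Queenstown - Nelson - Rotorua: 1 + 7 = 8
The minimum is 8 km.

8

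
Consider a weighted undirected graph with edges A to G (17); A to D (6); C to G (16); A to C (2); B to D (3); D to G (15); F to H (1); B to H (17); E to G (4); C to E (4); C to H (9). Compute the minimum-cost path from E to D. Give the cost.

12

Comparing a few candidate routes:
E→C→A→D: 4 + 2 + 6 = 12
E→G→C→A→D: 4 + 16 + 2 + 6 = 28
E→G→D: 4 + 15 = 19
E→G→A→D: 4 + 17 + 6 = 27
E→C→H→B→D: 4 + 9 + 17 + 3 = 33
Best route has total 12.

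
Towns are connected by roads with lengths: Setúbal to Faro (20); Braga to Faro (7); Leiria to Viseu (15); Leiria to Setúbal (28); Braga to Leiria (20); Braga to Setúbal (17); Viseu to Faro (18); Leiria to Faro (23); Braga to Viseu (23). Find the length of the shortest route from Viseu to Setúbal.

38

Checking several routes:
Viseu - Braga - Setúbal: 23 + 17 = 40
Viseu - Faro - Setúbal: 18 + 20 = 38
Viseu - Leiria - Setúbal: 15 + 28 = 43
Viseu - Faro - Braga - Setúbal: 18 + 7 + 17 = 42
Shortest: 38.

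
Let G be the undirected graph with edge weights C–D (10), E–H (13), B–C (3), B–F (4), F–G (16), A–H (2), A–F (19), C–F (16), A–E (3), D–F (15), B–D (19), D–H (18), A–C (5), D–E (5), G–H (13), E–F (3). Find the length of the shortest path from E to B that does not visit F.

A few of the E→B routes:
E - H - A - C - B: 13 + 2 + 5 + 3 = 23
E - D - H - A - C - B: 5 + 18 + 2 + 5 + 3 = 33
E - D - C - B: 5 + 10 + 3 = 18
E - D - B: 5 + 19 = 24
E - A - C - B: 3 + 5 + 3 = 11
E - A - H - D - C - B: 3 + 2 + 18 + 10 + 3 = 36
The minimum is 11.

11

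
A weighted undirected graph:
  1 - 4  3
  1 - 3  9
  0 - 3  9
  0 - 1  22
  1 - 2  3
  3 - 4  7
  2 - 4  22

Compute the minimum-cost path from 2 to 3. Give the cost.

Paths from 2 to 3:
2 - 1 - 3: 3 + 9 = 12
2 - 1 - 4 - 3: 3 + 3 + 7 = 13
2 - 1 - 0 - 3: 3 + 22 + 9 = 34
2 - 4 - 3: 22 + 7 = 29
2 - 4 - 1 - 3: 22 + 3 + 9 = 34
2 - 4 - 1 - 0 - 3: 22 + 3 + 22 + 9 = 56
Best route has total 12.

12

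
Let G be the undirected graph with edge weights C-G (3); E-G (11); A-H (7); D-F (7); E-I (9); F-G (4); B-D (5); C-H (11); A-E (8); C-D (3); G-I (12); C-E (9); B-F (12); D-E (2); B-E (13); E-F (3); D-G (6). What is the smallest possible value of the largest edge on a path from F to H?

Comparing a few candidate routes:
F→D→C→E→A→H: max(7, 3, 9, 8, 7) = 9
F→G→C→D→E→A→H: max(4, 3, 3, 2, 8, 7) = 8
F→D→E→A→H: max(7, 2, 8, 7) = 8
F→D→G→C→E→A→H: max(7, 6, 3, 9, 8, 7) = 9
F→E→A→H: max(3, 8, 7) = 8
F→G→D→E→A→H: max(4, 6, 2, 8, 7) = 8
Best route has worst link 8.

8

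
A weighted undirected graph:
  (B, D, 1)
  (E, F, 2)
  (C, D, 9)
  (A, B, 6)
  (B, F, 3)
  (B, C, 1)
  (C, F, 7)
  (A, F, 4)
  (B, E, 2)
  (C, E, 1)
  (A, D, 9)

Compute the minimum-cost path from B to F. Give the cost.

3

Checking several routes:
B → C → E → F: 1 + 1 + 2 = 4
B → E → F: 2 + 2 = 4
B → F: 3
Shortest: 3.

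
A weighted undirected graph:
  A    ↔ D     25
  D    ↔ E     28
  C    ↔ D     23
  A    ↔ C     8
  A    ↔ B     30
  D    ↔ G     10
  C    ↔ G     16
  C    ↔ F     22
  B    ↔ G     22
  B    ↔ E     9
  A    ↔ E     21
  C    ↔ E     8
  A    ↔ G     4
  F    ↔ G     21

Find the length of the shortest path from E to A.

A few of the E→A routes:
E-B-A: 9 + 30 = 39
E-C-A: 8 + 8 = 16
E-C-G-A: 8 + 16 + 4 = 28
E-A: 21
E-B-G-A: 9 + 22 + 4 = 35
Shortest: 16.

16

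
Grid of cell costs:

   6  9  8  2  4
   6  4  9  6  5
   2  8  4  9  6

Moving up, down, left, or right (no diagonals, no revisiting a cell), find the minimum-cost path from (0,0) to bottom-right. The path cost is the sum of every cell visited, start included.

40

Best path: (0,0) -> (0,1) -> (0,2) -> (0,3) -> (0,4) -> (1,4) -> (2,4)
Cost: 6 + 9 + 8 + 2 + 4 + 5 + 6 = 40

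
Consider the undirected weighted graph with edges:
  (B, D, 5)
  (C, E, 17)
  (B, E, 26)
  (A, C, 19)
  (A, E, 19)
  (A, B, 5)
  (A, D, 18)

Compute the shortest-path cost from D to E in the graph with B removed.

37

Paths from D to E avoiding B:
D-A-C-E: 18 + 19 + 17 = 54
D-A-E: 18 + 19 = 37
The minimum is 37.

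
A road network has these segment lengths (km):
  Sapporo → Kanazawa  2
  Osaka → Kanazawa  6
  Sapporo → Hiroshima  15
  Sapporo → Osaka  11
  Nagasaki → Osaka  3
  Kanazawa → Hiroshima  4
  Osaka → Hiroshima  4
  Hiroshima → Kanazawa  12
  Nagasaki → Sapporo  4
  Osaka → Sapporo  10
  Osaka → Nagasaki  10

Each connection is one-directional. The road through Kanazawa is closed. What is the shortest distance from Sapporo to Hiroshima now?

Candidate routes:
Sapporo→Osaka→Hiroshima: 11 + 4 = 15
Sapporo→Hiroshima: 15
The minimum is 15 km.

15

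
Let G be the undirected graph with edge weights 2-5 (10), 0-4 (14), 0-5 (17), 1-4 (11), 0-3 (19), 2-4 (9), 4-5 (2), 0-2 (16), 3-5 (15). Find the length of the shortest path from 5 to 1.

A few of the 5→1 routes:
5 - 4 - 1: 2 + 11 = 13
5 - 2 - 4 - 1: 10 + 9 + 11 = 30
5 - 0 - 4 - 1: 17 + 14 + 11 = 42
The minimum is 13.

13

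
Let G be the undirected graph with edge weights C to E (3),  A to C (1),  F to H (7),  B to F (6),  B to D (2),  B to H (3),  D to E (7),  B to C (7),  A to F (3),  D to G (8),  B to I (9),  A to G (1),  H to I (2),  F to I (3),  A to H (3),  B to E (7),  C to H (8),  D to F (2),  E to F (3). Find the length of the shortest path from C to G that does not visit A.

Checking several routes:
C -> E -> D -> G: 3 + 7 + 8 = 18
C -> E -> F -> D -> G: 3 + 3 + 2 + 8 = 16
C -> B -> D -> G: 7 + 2 + 8 = 17
Best route has total 16.

16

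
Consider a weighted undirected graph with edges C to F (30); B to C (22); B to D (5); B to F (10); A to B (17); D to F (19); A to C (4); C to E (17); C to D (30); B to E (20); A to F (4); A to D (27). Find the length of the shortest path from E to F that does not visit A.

Some routes from E to F avoiding A:
E - C - B - F: 17 + 22 + 10 = 49
E - C - B - D - F: 17 + 22 + 5 + 19 = 63
E - C - D - B - F: 17 + 30 + 5 + 10 = 62
E - B - D - F: 20 + 5 + 19 = 44
E - C - F: 17 + 30 = 47
E - B - F: 20 + 10 = 30
The minimum is 30.

30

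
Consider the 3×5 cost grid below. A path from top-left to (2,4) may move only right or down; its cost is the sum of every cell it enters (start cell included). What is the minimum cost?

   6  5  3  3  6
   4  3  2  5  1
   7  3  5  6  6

27

Take r0c0 -> r1c0 -> r1c1 -> r1c2 -> r1c3 -> r1c4 -> r2c4 for a total of 6 + 4 + 3 + 2 + 5 + 1 + 6 = 27.
(Top row then right column would cost 30.)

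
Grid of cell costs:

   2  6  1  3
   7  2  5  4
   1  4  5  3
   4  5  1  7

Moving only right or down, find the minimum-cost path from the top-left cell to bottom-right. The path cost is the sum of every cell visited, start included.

One optimal route is (0,0) → (0,1) → (0,2) → (0,3) → (1,3) → (2,3) → (3,3).
Its cost is 2 + 6 + 1 + 3 + 4 + 3 + 7 = 26.

26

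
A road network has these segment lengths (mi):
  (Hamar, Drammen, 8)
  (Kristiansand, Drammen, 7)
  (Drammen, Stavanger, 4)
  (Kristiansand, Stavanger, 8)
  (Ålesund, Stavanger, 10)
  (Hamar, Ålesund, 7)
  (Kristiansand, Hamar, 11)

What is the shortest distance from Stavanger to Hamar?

12

Checking several routes:
Stavanger - Ålesund - Hamar: 10 + 7 = 17
Stavanger - Drammen - Hamar: 4 + 8 = 12
Stavanger - Kristiansand - Hamar: 8 + 11 = 19
Shortest: 12 mi.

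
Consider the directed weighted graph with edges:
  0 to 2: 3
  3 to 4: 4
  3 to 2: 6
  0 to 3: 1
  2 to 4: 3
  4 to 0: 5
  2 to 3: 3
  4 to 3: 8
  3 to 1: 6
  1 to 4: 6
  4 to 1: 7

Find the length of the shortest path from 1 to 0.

11

Paths from 1 to 0:
1 → 4 → 0: 6 + 5 = 11
Best route has total 11.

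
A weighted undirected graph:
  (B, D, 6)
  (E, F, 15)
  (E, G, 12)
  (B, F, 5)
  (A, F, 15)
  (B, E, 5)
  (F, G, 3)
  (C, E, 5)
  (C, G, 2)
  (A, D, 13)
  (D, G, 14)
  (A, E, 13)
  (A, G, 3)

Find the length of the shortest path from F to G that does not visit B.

Checking several routes:
F - E - A - G: 15 + 13 + 3 = 31
F - E - C - G: 15 + 5 + 2 = 22
F - G: 3
F - E - G: 15 + 12 = 27
F - A - E - C - G: 15 + 13 + 5 + 2 = 35
F - A - G: 15 + 3 = 18
The minimum is 3.

3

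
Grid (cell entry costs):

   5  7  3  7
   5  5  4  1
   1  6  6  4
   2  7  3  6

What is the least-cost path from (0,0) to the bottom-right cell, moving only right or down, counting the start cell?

Take (0,0) (1,0) (2,0) (3,0) (3,1) (3,2) (3,3) for a total of 5 + 5 + 1 + 2 + 7 + 3 + 6 = 29.
(Top row then right column would cost 33.)

29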